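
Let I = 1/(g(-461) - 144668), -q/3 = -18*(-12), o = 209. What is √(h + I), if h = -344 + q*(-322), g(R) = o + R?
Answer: √1093732073662970/72460 ≈ 456.41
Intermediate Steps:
g(R) = 209 + R
q = -648 (q = -(-54)*(-12) = -3*216 = -648)
I = -1/144920 (I = 1/((209 - 461) - 144668) = 1/(-252 - 144668) = 1/(-144920) = -1/144920 ≈ -6.9004e-6)
h = 208312 (h = -344 - 648*(-322) = -344 + 208656 = 208312)
√(h + I) = √(208312 - 1/144920) = √(30188575039/144920) = √1093732073662970/72460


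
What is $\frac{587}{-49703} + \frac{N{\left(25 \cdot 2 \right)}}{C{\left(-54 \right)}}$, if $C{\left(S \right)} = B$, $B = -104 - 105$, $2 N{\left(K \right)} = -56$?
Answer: $\frac{1269001}{10387927} \approx 0.12216$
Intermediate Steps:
$N{\left(K \right)} = -28$ ($N{\left(K \right)} = \frac{1}{2} \left(-56\right) = -28$)
$B = -209$ ($B = -104 - 105 = -209$)
$C{\left(S \right)} = -209$
$\frac{587}{-49703} + \frac{N{\left(25 \cdot 2 \right)}}{C{\left(-54 \right)}} = \frac{587}{-49703} - \frac{28}{-209} = 587 \left(- \frac{1}{49703}\right) - - \frac{28}{209} = - \frac{587}{49703} + \frac{28}{209} = \frac{1269001}{10387927}$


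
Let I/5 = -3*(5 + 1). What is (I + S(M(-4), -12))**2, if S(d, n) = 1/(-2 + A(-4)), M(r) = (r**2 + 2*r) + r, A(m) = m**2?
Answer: 1585081/196 ≈ 8087.1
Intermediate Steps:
I = -90 (I = 5*(-3*(5 + 1)) = 5*(-3*6) = 5*(-18) = -90)
M(r) = r**2 + 3*r
S(d, n) = 1/14 (S(d, n) = 1/(-2 + (-4)**2) = 1/(-2 + 16) = 1/14)
(I + S(M(-4), -12))**2 = (-90 + 1/14)**2 = (-1259/14)**2 = 1585081/196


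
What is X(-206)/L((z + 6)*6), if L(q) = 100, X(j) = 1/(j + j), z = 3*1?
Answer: -1/41200 ≈ -2.4272e-5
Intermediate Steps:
z = 3
X(j) = 1/(2*j)
X(-206)/L((z + 6)*6) = ((½)/(-206))/100 = ((½)*(-1/206))*(1/100) = -1/412*1/100 = -1/41200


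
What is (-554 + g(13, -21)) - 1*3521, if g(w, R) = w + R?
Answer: -4083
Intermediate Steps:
g(w, R) = R + w
(-554 + g(13, -21)) - 1*3521 = (-554 + (-21 + 13)) - 1*3521 = (-554 - 8) - 3521 = -562 - 3521 = -4083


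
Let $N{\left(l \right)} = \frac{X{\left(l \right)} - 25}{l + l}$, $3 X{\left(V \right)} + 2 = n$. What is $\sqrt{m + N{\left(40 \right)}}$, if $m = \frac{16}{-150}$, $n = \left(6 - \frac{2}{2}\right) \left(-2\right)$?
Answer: $\frac{i \sqrt{1689}}{60} \approx 0.68496 i$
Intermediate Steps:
$n = -10$ ($n = \left(6 - 1\right) \left(-2\right) = 5 \left(-2\right) = -10$)
$X{\left(V \right)} = -4$ ($X{\left(V \right)} = - \frac{2}{3} + \frac{1}{3} \left(-10\right) = - \frac{2}{3} - \frac{10}{3} = -4$)
$N{\left(l \right)} = - \frac{29}{2 l}$ ($N{\left(l \right)} = \frac{-4 - 25}{l + l} = - \frac{29}{2 l}$)
$m = - \frac{8}{75}$ ($m = 16 \left(- \frac{1}{150}\right) = - \frac{8}{75} \approx -0.10667$)
$\sqrt{m + N{\left(40 \right)}} = \sqrt{- \frac{8}{75} - \frac{29}{2 \cdot 40}} = \sqrt{- \frac{8}{75} - \frac{29}{80}} = \sqrt{- \frac{563}{1200}} = \frac{i \sqrt{1689}}{60}$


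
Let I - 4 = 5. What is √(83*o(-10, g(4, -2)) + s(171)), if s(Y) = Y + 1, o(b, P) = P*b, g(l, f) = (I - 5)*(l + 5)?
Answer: 2*I*√7427 ≈ 172.36*I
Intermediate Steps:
I = 9 (I = 4 + 5 = 9)
g(l, f) = 20 + 4*l (g(l, f) = (9 - 5)*(l + 5) = 4*(5 + l) = 20 + 4*l)
s(Y) = 1 + Y
√(83*o(-10, g(4, -2)) + s(171)) = √(83*((20 + 4*4)*(-10)) + (1 + 171)) = √(83*((20 + 16)*(-10)) + 172) = √(83*(36*(-10)) + 172) = √(83*(-360) + 172) = √(-29880 + 172) = √(-29708) = 2*I*√7427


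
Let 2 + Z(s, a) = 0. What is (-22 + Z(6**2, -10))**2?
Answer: 576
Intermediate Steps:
Z(s, a) = -2 (Z(s, a) = -2 + 0 = -2)
(-22 + Z(6**2, -10))**2 = (-22 - 2)**2 = (-24)**2 = 576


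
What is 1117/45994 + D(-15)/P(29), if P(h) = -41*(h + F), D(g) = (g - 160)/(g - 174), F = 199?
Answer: 140388241/5804350812 ≈ 0.024187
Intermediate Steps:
D(g) = (-160 + g)/(-174 + g)
P(h) = -8159 - 41*h (P(h) = -41*(h + 199) = -41*(199 + h) = -8159 - 41*h)
1117/45994 + D(-15)/P(29) = 1117/45994 + ((-160 - 15)/(-174 - 15))/(-8159 - 41*29) = 1117*(1/45994) + (-175/(-189))/(-8159 - 1189) = 1117/45994 - 1/189*(-175)/(-9348) = 1117/45994 + (25/27)*(-1/9348) = 1117/45994 - 25/252396 = 140388241/5804350812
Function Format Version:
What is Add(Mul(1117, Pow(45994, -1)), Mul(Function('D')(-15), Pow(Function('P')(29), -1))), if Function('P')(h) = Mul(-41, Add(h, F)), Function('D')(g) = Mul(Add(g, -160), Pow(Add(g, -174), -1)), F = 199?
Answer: Rational(140388241, 5804350812) ≈ 0.024187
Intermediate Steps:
Function('D')(g) = Mul(Pow(Add(-174, g), -1), Add(-160, g)) (Function('D')(g) = Mul(Add(-160, g), Pow(Add(-174, g), -1)) = Mul(Pow(Add(-174, g), -1), Add(-160, g)))
Function('P')(h) = Add(-8159, Mul(-41, h)) (Function('P')(h) = Mul(-41, Add(h, 199)) = Mul(-41, Add(199, h)) = Add(-8159, Mul(-41, h)))
Add(Mul(1117, Pow(45994, -1)), Mul(Function('D')(-15), Pow(Function('P')(29), -1))) = Add(Mul(1117, Pow(45994, -1)), Mul(Mul(Pow(Add(-174, -15), -1), Add(-160, -15)), Pow(Add(-8159, Mul(-41, 29)), -1))) = Add(Mul(1117, Rational(1, 45994)), Mul(Mul(Pow(-189, -1), -175), Pow(Add(-8159, -1189), -1))) = Add(Rational(1117, 45994), Mul(Mul(Rational(-1, 189), -175), Pow(-9348, -1))) = Add(Rational(1117, 45994), Mul(Rational(25, 27), Rational(-1, 9348))) = Add(Rational(1117, 45994), Rational(-25, 252396)) = Rational(140388241, 5804350812)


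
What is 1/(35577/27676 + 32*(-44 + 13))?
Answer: -27676/27419015 ≈ -0.0010094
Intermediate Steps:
1/(35577/27676 + 32*(-44 + 13)) = 1/(35577*(1/27676) + 32*(-31)) = 1/(35577/27676 - 992) = 1/(-27419015/27676) = -27676/27419015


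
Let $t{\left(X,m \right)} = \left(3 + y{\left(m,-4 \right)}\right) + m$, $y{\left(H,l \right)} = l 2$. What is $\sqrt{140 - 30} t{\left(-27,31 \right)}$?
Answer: $26 \sqrt{110} \approx 272.69$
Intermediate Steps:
$y{\left(H,l \right)} = 2 l$
$t{\left(X,m \right)} = -5 + m$ ($t{\left(X,m \right)} = \left(3 + 2 \left(-4\right)\right) + m = \left(3 - 8\right) + m = -5 + m$)
$\sqrt{140 - 30} t{\left(-27,31 \right)} = \sqrt{140 - 30} \left(-5 + 31\right) = \sqrt{110} \cdot 26 = 26 \sqrt{110}$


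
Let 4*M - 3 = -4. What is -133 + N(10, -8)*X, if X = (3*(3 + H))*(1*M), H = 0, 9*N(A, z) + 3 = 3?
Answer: -133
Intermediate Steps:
M = -¼ (M = ¾ + (¼)*(-4) = ¾ - 1 = -¼ ≈ -0.25000)
N(A, z) = 0 (N(A, z) = -⅓ + (⅑)*3 = -⅓ + ⅓ = 0)
X = -9/4 (X = (3*(3 + 0))*(1*(-¼)) = (3*3)*(-¼) = 9*(-¼) = -9/4 ≈ -2.2500)
-133 + N(10, -8)*X = -133 + 0*(-9/4) = -133 + 0 = -133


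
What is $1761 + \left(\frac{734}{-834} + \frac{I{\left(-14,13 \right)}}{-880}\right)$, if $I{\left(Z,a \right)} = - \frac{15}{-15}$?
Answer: $\frac{645893183}{366960} \approx 1760.1$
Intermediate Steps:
$I{\left(Z,a \right)} = 1$ ($I{\left(Z,a \right)} = \left(-15\right) \left(- \frac{1}{15}\right) = 1$)
$1761 + \left(\frac{734}{-834} + \frac{I{\left(-14,13 \right)}}{-880}\right) = 1761 + \left(\frac{734}{-834} + 1 \frac{1}{-880}\right) = 1761 + \left(734 \left(- \frac{1}{834}\right) + 1 \left(- \frac{1}{880}\right)\right) = 1761 - \frac{323377}{366960} = \frac{645893183}{366960}$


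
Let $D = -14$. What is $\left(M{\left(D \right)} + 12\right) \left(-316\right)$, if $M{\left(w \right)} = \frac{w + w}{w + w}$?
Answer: $-4108$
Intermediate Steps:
$M{\left(w \right)} = 1$ ($M{\left(w \right)} = \frac{2 w}{2 w} = 2 w \frac{1}{2 w} = 1$)
$\left(M{\left(D \right)} + 12\right) \left(-316\right) = \left(1 + 12\right) \left(-316\right) = 13 \left(-316\right) = -4108$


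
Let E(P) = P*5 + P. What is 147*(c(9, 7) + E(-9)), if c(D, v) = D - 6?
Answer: -7497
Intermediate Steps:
c(D, v) = -6 + D
E(P) = 6*P (E(P) = 5*P + P = 6*P)
147*(c(9, 7) + E(-9)) = 147*((-6 + 9) + 6*(-9)) = 147*(3 - 54) = 147*(-51) = -7497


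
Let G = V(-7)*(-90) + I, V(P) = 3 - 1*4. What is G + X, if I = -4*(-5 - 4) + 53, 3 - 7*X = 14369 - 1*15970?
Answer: 2857/7 ≈ 408.14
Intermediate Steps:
V(P) = -1 (V(P) = 3 - 4 = -1)
X = 1604/7 (X = 3/7 - (14369 - 1*15970)/7 = 3/7 - (14369 - 15970)/7 = 3/7 - ⅐*(-1601) = 3/7 + 1601/7 = 1604/7 ≈ 229.14)
I = 89 (I = -4*(-9) + 53 = 36 + 53 = 89)
G = 179 (G = -1*(-90) + 89 = 90 + 89 = 179)
G + X = 179 + 1604/7 = 2857/7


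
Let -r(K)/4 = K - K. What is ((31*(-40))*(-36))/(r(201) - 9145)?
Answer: -288/59 ≈ -4.8814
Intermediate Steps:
r(K) = 0 (r(K) = -4*(K - K) = -4*0 = 0)
((31*(-40))*(-36))/(r(201) - 9145) = ((31*(-40))*(-36))/(0 - 9145) = -1240*(-36)/(-9145) = 44640*(-1/9145) = -288/59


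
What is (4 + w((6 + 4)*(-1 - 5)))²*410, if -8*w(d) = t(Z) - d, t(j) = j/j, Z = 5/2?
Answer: 172405/32 ≈ 5387.7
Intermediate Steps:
Z = 5/2 (Z = 5*(½) = 5/2 ≈ 2.5000)
t(j) = 1
w(d) = -⅛ + d/8 (w(d) = -(1 - d)/8 = -⅛ + d/8)
(4 + w((6 + 4)*(-1 - 5)))²*410 = (4 + (-⅛ + ((6 + 4)*(-1 - 5))/8))²*410 = (4 + (-⅛ + (10*(-6))/8))²*410 = (4 + (-⅛ + (⅛)*(-60)))²*410 = (4 + (-⅛ - 15/2))²*410 = (4 - 61/8)²*410 = (-29/8)²*410 = (841/64)*410 = 172405/32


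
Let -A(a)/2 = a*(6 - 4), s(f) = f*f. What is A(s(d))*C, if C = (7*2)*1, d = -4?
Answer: -896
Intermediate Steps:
s(f) = f²
A(a) = -4*a (A(a) = -2*a*(6 - 4) = -2*a*2 = -4*a)
C = 14 (C = 14*1 = 14)
A(s(d))*C = -4*(-4)²*14 = -4*16*14 = -64*14 = -896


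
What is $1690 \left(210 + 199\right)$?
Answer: $691210$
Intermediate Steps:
$1690 \left(210 + 199\right) = 1690 \cdot 409 = 691210$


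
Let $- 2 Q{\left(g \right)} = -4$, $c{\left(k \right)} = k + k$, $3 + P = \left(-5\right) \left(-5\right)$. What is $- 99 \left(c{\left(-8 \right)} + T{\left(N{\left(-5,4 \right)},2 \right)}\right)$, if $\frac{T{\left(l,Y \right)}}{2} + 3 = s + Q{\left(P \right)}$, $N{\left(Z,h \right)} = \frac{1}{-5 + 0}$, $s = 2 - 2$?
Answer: $1782$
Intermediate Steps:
$P = 22$ ($P = -3 - -25 = -3 + 25 = 22$)
$c{\left(k \right)} = 2 k$
$s = 0$ ($s = 2 - 2 = 0$)
$Q{\left(g \right)} = 2$ ($Q{\left(g \right)} = \left(- \frac{1}{2}\right) \left(-4\right) = 2$)
$N{\left(Z,h \right)} = - \frac{1}{5}$ ($N{\left(Z,h \right)} = \frac{1}{-5} = - \frac{1}{5}$)
$T{\left(l,Y \right)} = -2$ ($T{\left(l,Y \right)} = -6 + 2 \left(0 + 2\right) = -6 + 2 \cdot 2 = -6 + 4 = -2$)
$- 99 \left(c{\left(-8 \right)} + T{\left(N{\left(-5,4 \right)},2 \right)}\right) = - 99 \left(2 \left(-8\right) - 2\right) = - 99 \left(-16 - 2\right) = \left(-99\right) \left(-18\right) = 1782$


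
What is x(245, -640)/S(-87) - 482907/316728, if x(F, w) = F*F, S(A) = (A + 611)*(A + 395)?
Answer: -350748383/304270032 ≈ -1.1528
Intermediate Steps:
S(A) = (395 + A)*(611 + A) (S(A) = (611 + A)*(395 + A) = (395 + A)*(611 + A))
x(F, w) = F**2
x(245, -640)/S(-87) - 482907/316728 = 245**2/(241345 + (-87)**2 + 1006*(-87)) - 482907/316728 = 60025/(241345 + 7569 - 87522) - 482907*1/316728 = 60025/161392 - 160969/105576 = 60025*(1/161392) - 160969/105576 = 8575/23056 - 160969/105576 = -350748383/304270032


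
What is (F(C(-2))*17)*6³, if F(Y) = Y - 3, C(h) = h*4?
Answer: -40392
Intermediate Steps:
C(h) = 4*h
F(Y) = -3 + Y
(F(C(-2))*17)*6³ = ((-3 + 4*(-2))*17)*6³ = ((-3 - 8)*17)*216 = -11*17*216 = -187*216 = -40392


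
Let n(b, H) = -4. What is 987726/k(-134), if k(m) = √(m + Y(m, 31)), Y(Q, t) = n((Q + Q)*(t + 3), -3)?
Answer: -164621*I*√138/23 ≈ -84081.0*I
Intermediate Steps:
Y(Q, t) = -4
k(m) = √(-4 + m) (k(m) = √(m - 4) = √(-4 + m))
987726/k(-134) = 987726/(√(-4 - 134)) = 987726/(√(-138)) = 987726/((I*√138)) = 987726*(-I*√138/138) = -164621*I*√138/23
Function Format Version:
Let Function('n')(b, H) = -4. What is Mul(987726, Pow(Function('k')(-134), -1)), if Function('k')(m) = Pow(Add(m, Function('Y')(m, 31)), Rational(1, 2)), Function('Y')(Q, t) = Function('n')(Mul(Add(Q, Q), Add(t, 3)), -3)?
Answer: Mul(Rational(-164621, 23), I, Pow(138, Rational(1, 2))) ≈ Mul(-84081., I)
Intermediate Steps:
Function('Y')(Q, t) = -4
Function('k')(m) = Pow(Add(-4, m), Rational(1, 2)) (Function('k')(m) = Pow(Add(m, -4), Rational(1, 2)) = Pow(Add(-4, m), Rational(1, 2)))
Mul(987726, Pow(Function('k')(-134), -1)) = Mul(987726, Pow(Pow(Add(-4, -134), Rational(1, 2)), -1)) = Mul(987726, Pow(Pow(-138, Rational(1, 2)), -1)) = Mul(987726, Pow(Mul(I, Pow(138, Rational(1, 2))), -1)) = Mul(987726, Mul(Rational(-1, 138), I, Pow(138, Rational(1, 2)))) = Mul(Rational(-164621, 23), I, Pow(138, Rational(1, 2)))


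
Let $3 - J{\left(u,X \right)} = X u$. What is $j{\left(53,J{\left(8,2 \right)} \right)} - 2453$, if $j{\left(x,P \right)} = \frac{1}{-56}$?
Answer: $- \frac{137369}{56} \approx -2453.0$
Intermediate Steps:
$J{\left(u,X \right)} = 3 - X u$
$j{\left(x,P \right)} = - \frac{1}{56}$
$j{\left(53,J{\left(8,2 \right)} \right)} - 2453 = - \frac{1}{56} - 2453 = - \frac{137369}{56}$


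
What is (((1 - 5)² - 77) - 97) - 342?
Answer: -500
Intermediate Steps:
(((1 - 5)² - 77) - 97) - 342 = (((-4)² - 77) - 97) - 342 = ((16 - 77) - 97) - 342 = (-61 - 97) - 342 = -158 - 342 = -500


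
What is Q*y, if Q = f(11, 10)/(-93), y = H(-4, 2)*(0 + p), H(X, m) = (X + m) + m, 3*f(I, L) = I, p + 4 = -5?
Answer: 0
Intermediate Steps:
p = -9 (p = -4 - 5 = -9)
f(I, L) = I/3
H(X, m) = X + 2*m
y = 0 (y = (-4 + 2*2)*(0 - 9) = (-4 + 4)*(-9) = 0*(-9) = 0)
Q = -11/279 (Q = ((1/3)*11)/(-93) = (11/3)*(-1/93) = -11/279 ≈ -0.039427)
Q*y = -11/279*0 = 0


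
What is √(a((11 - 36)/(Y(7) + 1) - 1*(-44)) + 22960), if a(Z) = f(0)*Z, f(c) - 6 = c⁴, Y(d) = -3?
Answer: √23299 ≈ 152.64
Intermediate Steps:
f(c) = 6 + c⁴
a(Z) = 6*Z (a(Z) = (6 + 0⁴)*Z = (6 + 0)*Z = 6*Z)
√(a((11 - 36)/(Y(7) + 1) - 1*(-44)) + 22960) = √(6*((11 - 36)/(-3 + 1) - 1*(-44)) + 22960) = √(6*(-25/(-2) + 44) + 22960) = √(6*(-25*(-½) + 44) + 22960) = √(6*(25/2 + 44) + 22960) = √(6*(113/2) + 22960) = √(339 + 22960) = √23299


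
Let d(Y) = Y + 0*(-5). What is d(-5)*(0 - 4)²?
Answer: -80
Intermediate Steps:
d(Y) = Y (d(Y) = Y + 0 = Y)
d(-5)*(0 - 4)² = -5*(0 - 4)² = -5*(-4)² = -5*16 = -80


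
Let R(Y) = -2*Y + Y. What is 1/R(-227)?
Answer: 1/227 ≈ 0.0044053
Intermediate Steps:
R(Y) = -Y
1/R(-227) = 1/(-1*(-227)) = 1/227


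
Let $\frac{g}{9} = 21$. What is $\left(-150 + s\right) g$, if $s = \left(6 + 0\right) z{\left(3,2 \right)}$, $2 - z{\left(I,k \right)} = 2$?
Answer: $-28350$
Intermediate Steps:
$g = 189$ ($g = 9 \cdot 21 = 189$)
$z{\left(I,k \right)} = 0$ ($z{\left(I,k \right)} = 2 - 2 = 0$)
$s = 0$ ($s = \left(6 + 0\right) 0 = 6 \cdot 0 = 0$)
$\left(-150 + s\right) g = \left(-150 + 0\right) 189 = \left(-150\right) 189 = -28350$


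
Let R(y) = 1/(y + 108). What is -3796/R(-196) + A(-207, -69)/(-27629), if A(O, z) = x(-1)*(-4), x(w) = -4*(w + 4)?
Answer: 9229412144/27629 ≈ 3.3405e+5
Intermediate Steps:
x(w) = -16 - 4*w (x(w) = -4*(4 + w) = -16 - 4*w)
A(O, z) = 48 (A(O, z) = (-16 - 4*(-1))*(-4) = (-16 + 4)*(-4) = -12*(-4) = 48)
R(y) = 1/(108 + y)
-3796/R(-196) + A(-207, -69)/(-27629) = -3796/(1/(108 - 196)) + 48/(-27629) = -3796/(1/(-88)) + 48*(-1/27629) = -3796/(-1/88) - 48/27629 = -3796*(-88) - 48/27629 = 334048 - 48/27629 = 9229412144/27629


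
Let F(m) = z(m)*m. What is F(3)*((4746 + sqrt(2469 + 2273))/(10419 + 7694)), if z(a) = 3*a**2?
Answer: 384426/18113 + 81*sqrt(4742)/18113 ≈ 21.532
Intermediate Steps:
F(m) = 3*m**3 (F(m) = (3*m**2)*m = 3*m**3)
F(3)*((4746 + sqrt(2469 + 2273))/(10419 + 7694)) = (3*3**3)*((4746 + sqrt(2469 + 2273))/(10419 + 7694)) = (3*27)*((4746 + sqrt(4742))/18113) = 81*((4746 + sqrt(4742))*(1/18113)) = 81*(4746/18113 + sqrt(4742)/18113) = 384426/18113 + 81*sqrt(4742)/18113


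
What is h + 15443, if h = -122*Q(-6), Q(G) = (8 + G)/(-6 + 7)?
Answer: 15199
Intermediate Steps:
Q(G) = 8 + G (Q(G) = (8 + G)/1 = (8 + G)*1 = 8 + G)
h = -244 (h = -122*(8 - 6) = -122*2 = -244)
h + 15443 = -244 + 15443 = 15199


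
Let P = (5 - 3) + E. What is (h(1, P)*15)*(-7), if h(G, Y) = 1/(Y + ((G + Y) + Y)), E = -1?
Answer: -105/4 ≈ -26.250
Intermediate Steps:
P = 1 (P = (5 - 3) - 1 = 2 - 1 = 1)
h(G, Y) = 1/(G + 3*Y) (h(G, Y) = 1/(Y + (G + 2*Y)) = 1/(G + 3*Y))
(h(1, P)*15)*(-7) = (15/(1 + 3*1))*(-7) = (15/(1 + 3))*(-7) = (15/4)*(-7) = -105/4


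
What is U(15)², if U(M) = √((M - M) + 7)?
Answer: 7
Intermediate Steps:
U(M) = √7 (U(M) = √(0 + 7) = √7)
U(15)² = (√7)² = 7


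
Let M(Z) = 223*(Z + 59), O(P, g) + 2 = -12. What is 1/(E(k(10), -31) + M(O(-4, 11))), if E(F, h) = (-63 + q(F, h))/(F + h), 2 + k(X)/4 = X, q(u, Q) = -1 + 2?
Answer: 1/9973 ≈ 0.00010027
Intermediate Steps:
O(P, g) = -14 (O(P, g) = -2 - 12 = -14)
q(u, Q) = 1
k(X) = -8 + 4*X
M(Z) = 13157 + 223*Z (M(Z) = 223*(59 + Z) = 13157 + 223*Z)
E(F, h) = -62/(F + h) (E(F, h) = (-63 + 1)/(F + h) = -62/(F + h))
1/(E(k(10), -31) + M(O(-4, 11))) = 1/(-62/((-8 + 4*10) - 31) + (13157 + 223*(-14))) = 1/(-62/((-8 + 40) - 31) + (13157 - 3122)) = 1/(-62/(32 - 31) + 10035) = 1/(-62/1 + 10035) = 1/(-62*1 + 10035) = 1/(-62 + 10035) = 1/9973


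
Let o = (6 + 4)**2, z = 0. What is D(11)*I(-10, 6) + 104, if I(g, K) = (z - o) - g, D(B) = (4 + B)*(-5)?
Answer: 6854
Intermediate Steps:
D(B) = -20 - 5*B
o = 100 (o = 10**2 = 100)
I(g, K) = -100 - g (I(g, K) = (0 - 1*100) - g = (0 - 100) - g = -100 - g)
D(11)*I(-10, 6) + 104 = (-20 - 5*11)*(-100 - 1*(-10)) + 104 = (-20 - 55)*(-100 + 10) + 104 = -75*(-90) + 104 = 6750 + 104 = 6854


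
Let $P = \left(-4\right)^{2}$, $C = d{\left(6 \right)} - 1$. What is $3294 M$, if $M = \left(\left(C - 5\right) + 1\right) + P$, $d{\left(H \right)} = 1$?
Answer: $39528$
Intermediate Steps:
$C = 0$ ($C = 1 - 1 = 0$)
$P = 16$
$M = 12$ ($M = \left(\left(0 - 5\right) + 1\right) + 16 = \left(-5 + 1\right) + 16 = -4 + 16 = 12$)
$3294 M = 3294 \cdot 12 = 39528$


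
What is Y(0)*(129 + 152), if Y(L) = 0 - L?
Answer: 0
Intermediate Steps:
Y(L) = -L
Y(0)*(129 + 152) = (-1*0)*(129 + 152) = 0*281 = 0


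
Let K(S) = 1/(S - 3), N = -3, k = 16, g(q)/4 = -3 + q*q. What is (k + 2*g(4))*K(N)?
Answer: -20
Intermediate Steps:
g(q) = -12 + 4*q**2 (g(q) = 4*(-3 + q*q) = 4*(-3 + q**2) = -12 + 4*q**2)
K(S) = 1/(-3 + S)
(k + 2*g(4))*K(N) = (16 + 2*(-12 + 4*4**2))/(-3 - 3) = (16 + 2*(-12 + 4*16))/(-6) = (16 + 2*(-12 + 64))*(-1/6) = (16 + 2*52)*(-1/6) = (16 + 104)*(-1/6) = 120*(-1/6) = -20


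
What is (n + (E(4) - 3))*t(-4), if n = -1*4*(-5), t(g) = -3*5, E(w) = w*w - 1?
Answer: -480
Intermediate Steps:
E(w) = -1 + w**2 (E(w) = w**2 - 1 = -1 + w**2)
t(g) = -15
n = 20 (n = -4*(-5) = 20)
(n + (E(4) - 3))*t(-4) = (20 + ((-1 + 4**2) - 3))*(-15) = (20 + ((-1 + 16) - 3))*(-15) = (20 + (15 - 3))*(-15) = (20 + 12)*(-15) = 32*(-15) = -480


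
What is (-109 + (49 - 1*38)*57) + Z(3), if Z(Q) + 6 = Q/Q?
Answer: 513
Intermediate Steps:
Z(Q) = -5 (Z(Q) = -6 + Q/Q = -6 + 1 = -5)
(-109 + (49 - 1*38)*57) + Z(3) = (-109 + (49 - 1*38)*57) - 5 = (-109 + (49 - 38)*57) - 5 = (-109 + 11*57) - 5 = (-109 + 627) - 5 = 518 - 5 = 513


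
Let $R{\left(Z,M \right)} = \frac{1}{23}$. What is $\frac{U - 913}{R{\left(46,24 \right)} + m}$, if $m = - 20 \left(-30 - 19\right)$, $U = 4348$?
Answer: $\frac{79005}{22541} \approx 3.5049$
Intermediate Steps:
$R{\left(Z,M \right)} = \frac{1}{23}$
$m = 980$ ($m = \left(-20\right) \left(-49\right) = 980$)
$\frac{U - 913}{R{\left(46,24 \right)} + m} = \frac{4348 - 913}{\frac{1}{23} + 980} = \frac{3435}{\frac{22541}{23}} = 3435 \cdot \frac{23}{22541} = \frac{79005}{22541}$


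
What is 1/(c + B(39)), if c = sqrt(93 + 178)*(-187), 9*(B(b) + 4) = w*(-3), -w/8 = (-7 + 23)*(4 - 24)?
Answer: 7716/78674207 - 1683*sqrt(271)/78674207 ≈ -0.00025408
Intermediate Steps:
w = 2560 (w = -8*(-7 + 23)*(4 - 24) = -128*(-20) = -8*(-320) = 2560)
B(b) = -2572/3 (B(b) = -4 + (2560*(-3))/9 = -4 + (1/9)*(-7680) = -4 - 2560/3 = -2572/3)
c = -187*sqrt(271) (c = sqrt(271)*(-187) = -187*sqrt(271) ≈ -3078.4)
1/(c + B(39)) = 1/(-187*sqrt(271) - 2572/3) = 1/(-2572/3 - 187*sqrt(271))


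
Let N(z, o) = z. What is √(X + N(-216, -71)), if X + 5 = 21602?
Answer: √21381 ≈ 146.22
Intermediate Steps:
X = 21597 (X = -5 + 21602 = 21597)
√(X + N(-216, -71)) = √(21597 - 216) = √21381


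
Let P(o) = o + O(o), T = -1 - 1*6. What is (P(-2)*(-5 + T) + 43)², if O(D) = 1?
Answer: 3025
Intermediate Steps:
T = -7 (T = -1 - 6 = -7)
P(o) = 1 + o (P(o) = o + 1 = 1 + o)
(P(-2)*(-5 + T) + 43)² = ((1 - 2)*(-5 - 7) + 43)² = (-1*(-12) + 43)² = (12 + 43)² = 55² = 3025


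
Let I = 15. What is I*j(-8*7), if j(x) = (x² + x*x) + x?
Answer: 93240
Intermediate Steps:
j(x) = x + 2*x² (j(x) = (x² + x²) + x = 2*x² + x = x + 2*x²)
I*j(-8*7) = 15*((-8*7)*(1 + 2*(-8*7))) = 15*(-56*(1 + 2*(-56))) = 15*(-56*(1 - 112)) = 15*(-56*(-111)) = 15*6216 = 93240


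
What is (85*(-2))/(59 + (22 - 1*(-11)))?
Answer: -85/46 ≈ -1.8478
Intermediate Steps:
(85*(-2))/(59 + (22 - 1*(-11))) = -170/(59 + (22 + 11)) = -170/(59 + 33) = -170/92 = -170*1/92 = -85/46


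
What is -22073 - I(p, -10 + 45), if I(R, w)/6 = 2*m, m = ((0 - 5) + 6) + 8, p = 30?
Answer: -22181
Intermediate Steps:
m = 9 (m = (-5 + 6) + 8 = 1 + 8 = 9)
I(R, w) = 108 (I(R, w) = 6*(2*9) = 6*18 = 108)
-22073 - I(p, -10 + 45) = -22073 - 1*108 = -22073 - 108 = -22181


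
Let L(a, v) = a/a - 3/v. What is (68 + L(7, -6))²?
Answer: 19321/4 ≈ 4830.3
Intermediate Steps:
L(a, v) = 1 - 3/v
(68 + L(7, -6))² = (68 + (-3 - 6)/(-6))² = (68 - ⅙*(-9))² = (68 + 3/2)² = (139/2)² = 19321/4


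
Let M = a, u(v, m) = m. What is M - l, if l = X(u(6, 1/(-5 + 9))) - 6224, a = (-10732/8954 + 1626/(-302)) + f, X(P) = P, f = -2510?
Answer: 10024580817/2704108 ≈ 3707.2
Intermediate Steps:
a = -1701277837/676027 (a = (-10732/8954 + 1626/(-302)) - 2510 = (-10732*1/8954 + 1626*(-1/302)) - 2510 = (-5366/4477 - 813/151) - 2510 = -4450067/676027 - 2510 = -1701277837/676027 ≈ -2516.6)
M = -1701277837/676027 ≈ -2516.6
l = -24895/4 (l = 1/(-5 + 9) - 6224 = 1/4 - 6224 = ¼ - 6224 = -24895/4 ≈ -6223.8)
M - l = -1701277837/676027 - 1*(-24895/4) = -1701277837/676027 + 24895/4 = 10024580817/2704108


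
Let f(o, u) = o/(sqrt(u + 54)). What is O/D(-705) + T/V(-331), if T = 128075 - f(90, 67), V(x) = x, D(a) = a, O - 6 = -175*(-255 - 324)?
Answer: -454034782/855635 ≈ -530.64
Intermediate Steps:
O = 101331 (O = 6 - 175*(-255 - 324) = 6 - 175*(-579) = 6 + 101325 = 101331)
f(o, u) = o/sqrt(54 + u) (f(o, u) = o/(sqrt(54 + u)) = o/sqrt(54 + u))
T = 1408735/11 (T = 128075 - 90/sqrt(54 + 67) = 128075 - 90/sqrt(121) = 128075 - 90/11 = 1408735/11 ≈ 1.2807e+5)
O/D(-705) + T/V(-331) = 101331/(-705) + (1408735/11)/(-331) = 101331*(-1/705) + (1408735/11)*(-1/331) = -33777/235 - 1408735/3641 = -454034782/855635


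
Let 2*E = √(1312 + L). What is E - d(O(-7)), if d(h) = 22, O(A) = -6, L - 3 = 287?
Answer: -22 + 3*√178/2 ≈ -1.9875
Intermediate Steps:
L = 290 (L = 3 + 287 = 290)
E = 3*√178/2 (E = √(1312 + 290)/2 = √1602/2 = (3*√178)/2 = 3*√178/2 ≈ 20.013)
E - d(O(-7)) = 3*√178/2 - 1*22 = 3*√178/2 - 22 = -22 + 3*√178/2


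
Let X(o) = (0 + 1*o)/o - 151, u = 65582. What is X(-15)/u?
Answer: -75/32791 ≈ -0.0022872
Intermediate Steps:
X(o) = -150 (X(o) = (0 + o)/o - 151 = o/o - 151 = 1 - 151 = -150)
X(-15)/u = -150/65582 = -150*1/65582 = -75/32791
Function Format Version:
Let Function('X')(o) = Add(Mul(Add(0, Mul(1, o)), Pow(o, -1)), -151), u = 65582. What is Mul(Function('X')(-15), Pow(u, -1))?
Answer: Rational(-75, 32791) ≈ -0.0022872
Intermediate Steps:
Function('X')(o) = -150 (Function('X')(o) = Add(Mul(Add(0, o), Pow(o, -1)), -151) = Add(Mul(o, Pow(o, -1)), -151) = Add(1, -151) = -150)
Mul(Function('X')(-15), Pow(u, -1)) = Mul(-150, Pow(65582, -1)) = Mul(-150, Rational(1, 65582)) = Rational(-75, 32791)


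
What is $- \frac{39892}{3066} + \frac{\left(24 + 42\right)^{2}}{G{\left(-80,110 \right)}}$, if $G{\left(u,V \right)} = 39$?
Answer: $\frac{1966618}{19929} \approx 98.681$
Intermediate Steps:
$- \frac{39892}{3066} + \frac{\left(24 + 42\right)^{2}}{G{\left(-80,110 \right)}} = - \frac{39892}{3066} + \frac{\left(24 + 42\right)^{2}}{39} = \left(-39892\right) \frac{1}{3066} + 66^{2} \cdot \frac{1}{39} = - \frac{19946}{1533} + 4356 \cdot \frac{1}{39} = - \frac{19946}{1533} + \frac{1452}{13} = \frac{1966618}{19929}$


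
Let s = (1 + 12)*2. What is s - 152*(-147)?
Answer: 22370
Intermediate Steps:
s = 26 (s = 13*2 = 26)
s - 152*(-147) = 26 - 152*(-147) = 26 + 22344 = 22370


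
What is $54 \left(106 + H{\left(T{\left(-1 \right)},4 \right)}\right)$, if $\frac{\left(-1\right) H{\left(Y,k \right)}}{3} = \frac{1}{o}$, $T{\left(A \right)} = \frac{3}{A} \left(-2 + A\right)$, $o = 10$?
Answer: $\frac{28539}{5} \approx 5707.8$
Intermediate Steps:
$T{\left(A \right)} = \frac{3 \left(-2 + A\right)}{A}$
$H{\left(Y,k \right)} = - \frac{3}{10}$
$54 \left(106 + H{\left(T{\left(-1 \right)},4 \right)}\right) = 54 \left(106 - \frac{3}{10}\right) = 54 \cdot \frac{1057}{10} = \frac{28539}{5}$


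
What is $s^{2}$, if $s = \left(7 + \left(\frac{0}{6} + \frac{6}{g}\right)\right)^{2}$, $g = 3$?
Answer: $6561$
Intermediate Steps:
$s = 81$ ($s = \left(7 + \left(\frac{0}{6} + \frac{6}{3}\right)\right)^{2} = \left(7 + \left(0 \cdot \frac{1}{6} + 6 \cdot \frac{1}{3}\right)\right)^{2} = \left(7 + \left(0 + 2\right)\right)^{2} = \left(7 + 2\right)^{2} = 9^{2} = 81$)
$s^{2} = 81^{2} = 6561$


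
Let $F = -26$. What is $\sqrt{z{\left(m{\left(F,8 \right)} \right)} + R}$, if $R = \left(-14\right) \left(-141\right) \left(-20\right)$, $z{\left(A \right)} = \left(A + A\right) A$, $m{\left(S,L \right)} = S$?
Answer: $4 i \sqrt{2383} \approx 195.26 i$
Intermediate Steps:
$z{\left(A \right)} = 2 A^{2}$ ($z{\left(A \right)} = 2 A A = 2 A^{2}$)
$R = -39480$ ($R = 1974 \left(-20\right) = -39480$)
$\sqrt{z{\left(m{\left(F,8 \right)} \right)} + R} = \sqrt{2 \left(-26\right)^{2} - 39480} = \sqrt{2 \cdot 676 - 39480} = \sqrt{1352 - 39480} = \sqrt{-38128} = 4 i \sqrt{2383}$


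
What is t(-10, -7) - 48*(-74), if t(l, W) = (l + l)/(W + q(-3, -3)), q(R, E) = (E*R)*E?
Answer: 60394/17 ≈ 3552.6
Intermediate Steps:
q(R, E) = R*E**2
t(l, W) = 2*l/(-27 + W) (t(l, W) = (l + l)/(W - 3*(-3)**2) = (2*l)/(W - 3*9) = (2*l)/(W - 27) = (2*l)/(-27 + W) = 2*l/(-27 + W))
t(-10, -7) - 48*(-74) = 2*(-10)/(-27 - 7) - 48*(-74) = 2*(-10)/(-34) + 3552 = 2*(-10)*(-1/34) + 3552 = 10/17 + 3552 = 60394/17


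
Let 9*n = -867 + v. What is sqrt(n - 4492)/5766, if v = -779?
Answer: I*sqrt(42074)/17298 ≈ 0.011858*I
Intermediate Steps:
n = -1646/9 (n = (-867 - 779)/9 = (1/9)*(-1646) = -1646/9 ≈ -182.89)
sqrt(n - 4492)/5766 = sqrt(-1646/9 - 4492)/5766 = sqrt(-42074/9)*(1/5766) = (I*sqrt(42074)/3)*(1/5766) = I*sqrt(42074)/17298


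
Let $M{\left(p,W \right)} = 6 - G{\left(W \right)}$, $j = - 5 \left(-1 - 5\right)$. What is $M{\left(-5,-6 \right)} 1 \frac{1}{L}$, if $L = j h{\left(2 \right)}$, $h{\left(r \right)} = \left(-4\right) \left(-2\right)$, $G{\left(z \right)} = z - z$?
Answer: $\frac{1}{40} \approx 0.025$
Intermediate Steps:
$j = 30$ ($j = \left(-5\right) \left(-6\right) = 30$)
$G{\left(z \right)} = 0$
$h{\left(r \right)} = 8$
$L = 240$ ($L = 30 \cdot 8 = 240$)
$M{\left(p,W \right)} = 6$ ($M{\left(p,W \right)} = 6 - 0 = 6 + 0 = 6$)
$M{\left(-5,-6 \right)} 1 \frac{1}{L} = 6 \cdot 1 \cdot \frac{1}{240} = 6 \cdot \frac{1}{240} = \frac{1}{40}$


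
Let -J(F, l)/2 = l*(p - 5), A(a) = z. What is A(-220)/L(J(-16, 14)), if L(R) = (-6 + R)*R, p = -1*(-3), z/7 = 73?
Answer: 73/400 ≈ 0.18250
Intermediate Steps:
z = 511 (z = 7*73 = 511)
p = 3
A(a) = 511
J(F, l) = 4*l (J(F, l) = -2*l*(3 - 5) = -2*l*(-2) = -(-4)*l = 4*l)
L(R) = R*(-6 + R)
A(-220)/L(J(-16, 14)) = 511/(((4*14)*(-6 + 4*14))) = 511/((56*(-6 + 56))) = 511/((56*50)) = 511/2800 = 511*(1/2800) = 73/400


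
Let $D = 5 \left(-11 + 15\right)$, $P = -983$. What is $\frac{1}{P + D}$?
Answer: $- \frac{1}{963} \approx -0.0010384$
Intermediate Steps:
$D = 20$ ($D = 5 \cdot 4 = 20$)
$\frac{1}{P + D} = \frac{1}{-983 + 20} = \frac{1}{-963} = - \frac{1}{963}$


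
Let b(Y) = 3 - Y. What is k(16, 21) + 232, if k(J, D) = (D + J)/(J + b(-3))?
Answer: 5141/22 ≈ 233.68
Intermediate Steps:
k(J, D) = (D + J)/(6 + J) (k(J, D) = (D + J)/(J + (3 - 1*(-3))) = (D + J)/(J + (3 + 3)) = (D + J)/(J + 6) = (D + J)/(6 + J))
k(16, 21) + 232 = (21 + 16)/(6 + 16) + 232 = 37/22 + 232 = 5141/22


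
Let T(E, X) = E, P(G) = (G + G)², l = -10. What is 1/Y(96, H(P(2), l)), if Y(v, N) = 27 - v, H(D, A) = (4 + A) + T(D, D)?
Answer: -1/69 ≈ -0.014493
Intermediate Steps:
P(G) = 4*G² (P(G) = (2*G)² = 4*G²)
H(D, A) = 4 + A + D (H(D, A) = (4 + A) + D = 4 + A + D)
1/Y(96, H(P(2), l)) = 1/(27 - 1*96) = 1/(27 - 96) = 1/(-69) = -1/69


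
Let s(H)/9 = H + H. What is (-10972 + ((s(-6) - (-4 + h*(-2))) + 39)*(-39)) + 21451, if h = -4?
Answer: 13326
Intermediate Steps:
s(H) = 18*H (s(H) = 9*(H + H) = 9*(2*H) = 18*H)
(-10972 + ((s(-6) - (-4 + h*(-2))) + 39)*(-39)) + 21451 = (-10972 + ((18*(-6) - (-4 - 4*(-2))) + 39)*(-39)) + 21451 = (-10972 + ((-108 - (-4 + 8)) + 39)*(-39)) + 21451 = (-10972 + ((-108 - 1*4) + 39)*(-39)) + 21451 = (-10972 + ((-108 - 4) + 39)*(-39)) + 21451 = (-10972 + (-112 + 39)*(-39)) + 21451 = (-10972 - 73*(-39)) + 21451 = (-10972 + 2847) + 21451 = -8125 + 21451 = 13326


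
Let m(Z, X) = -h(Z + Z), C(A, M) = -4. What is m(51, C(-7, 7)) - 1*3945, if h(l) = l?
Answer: -4047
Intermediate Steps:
m(Z, X) = -2*Z (m(Z, X) = -(Z + Z) = -2*Z)
m(51, C(-7, 7)) - 1*3945 = -2*51 - 1*3945 = -102 - 3945 = -4047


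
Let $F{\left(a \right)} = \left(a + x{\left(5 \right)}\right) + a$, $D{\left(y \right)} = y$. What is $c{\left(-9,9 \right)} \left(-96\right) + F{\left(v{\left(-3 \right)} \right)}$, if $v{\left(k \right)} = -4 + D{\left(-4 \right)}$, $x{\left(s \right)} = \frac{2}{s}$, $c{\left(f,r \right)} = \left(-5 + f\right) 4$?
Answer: $\frac{26802}{5} \approx 5360.4$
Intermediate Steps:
$c{\left(f,r \right)} = -20 + 4 f$
$v{\left(k \right)} = -8$ ($v{\left(k \right)} = -4 - 4 = -8$)
$F{\left(a \right)} = \frac{2}{5} + 2 a$ ($F{\left(a \right)} = \left(a + \frac{2}{5}\right) + a = \left(\frac{2}{5} + a\right) + a = \frac{2}{5} + 2 a$)
$c{\left(-9,9 \right)} \left(-96\right) + F{\left(v{\left(-3 \right)} \right)} = \left(-20 + 4 \left(-9\right)\right) \left(-96\right) + \left(\frac{2}{5} + 2 \left(-8\right)\right) = \left(-20 - 36\right) \left(-96\right) + \left(\frac{2}{5} - 16\right) = \left(-56\right) \left(-96\right) - \frac{78}{5} = 5376 - \frac{78}{5} = \frac{26802}{5}$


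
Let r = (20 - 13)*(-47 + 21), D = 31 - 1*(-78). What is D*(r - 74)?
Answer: -27904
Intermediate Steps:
D = 109 (D = 31 + 78 = 109)
r = -182 (r = 7*(-26) = -182)
D*(r - 74) = 109*(-182 - 74) = 109*(-256) = -27904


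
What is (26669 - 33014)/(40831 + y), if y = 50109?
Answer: -1269/18188 ≈ -0.069771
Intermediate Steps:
(26669 - 33014)/(40831 + y) = (26669 - 33014)/(40831 + 50109) = -6345/90940 = -6345*1/90940 = -1269/18188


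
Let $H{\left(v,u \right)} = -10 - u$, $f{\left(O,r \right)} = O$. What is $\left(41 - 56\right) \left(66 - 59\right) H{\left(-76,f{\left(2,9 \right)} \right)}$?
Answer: $1260$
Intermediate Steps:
$\left(41 - 56\right) \left(66 - 59\right) H{\left(-76,f{\left(2,9 \right)} \right)} = \left(41 - 56\right) \left(66 - 59\right) \left(-10 - 2\right) = \left(-15\right) 7 \left(-10 - 2\right) = \left(-105\right) \left(-12\right) = 1260$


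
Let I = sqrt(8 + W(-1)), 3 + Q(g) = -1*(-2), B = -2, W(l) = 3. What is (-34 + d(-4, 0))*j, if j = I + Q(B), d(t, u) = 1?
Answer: 33 - 33*sqrt(11) ≈ -76.449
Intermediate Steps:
Q(g) = -1 (Q(g) = -3 - 1*(-2) = -3 + 2 = -1)
I = sqrt(11) (I = sqrt(8 + 3) = sqrt(11) ≈ 3.3166)
j = -1 + sqrt(11) (j = sqrt(11) - 1 = -1 + sqrt(11) ≈ 2.3166)
(-34 + d(-4, 0))*j = (-34 + 1)*(-1 + sqrt(11)) = -33*(-1 + sqrt(11)) = 33 - 33*sqrt(11)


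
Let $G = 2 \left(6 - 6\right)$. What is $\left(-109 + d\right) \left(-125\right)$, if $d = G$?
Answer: $13625$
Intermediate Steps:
$G = 0$ ($G = 2 \cdot 0 = 0$)
$d = 0$
$\left(-109 + d\right) \left(-125\right) = \left(-109 + 0\right) \left(-125\right) = \left(-109\right) \left(-125\right) = 13625$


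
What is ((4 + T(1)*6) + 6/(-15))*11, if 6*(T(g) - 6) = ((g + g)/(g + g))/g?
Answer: 2233/5 ≈ 446.60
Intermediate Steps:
T(g) = 6 + 1/(6*g) (T(g) = 6 + (((g + g)/(g + g))/g)/6 = 6 + (((2*g)/((2*g)))/g)/6 = 6 + (((2*g)*(1/(2*g)))/g)/6 = 6 + (1/g)/6 = 6 + 1/(6*g))
((4 + T(1)*6) + 6/(-15))*11 = ((4 + (6 + (⅙)/1)*6) + 6/(-15))*11 = ((4 + (6 + (⅙)*1)*6) + 6*(-1/15))*11 = ((4 + (6 + ⅙)*6) - ⅖)*11 = ((4 + (37/6)*6) - ⅖)*11 = ((4 + 37) - ⅖)*11 = (41 - ⅖)*11 = (203/5)*11 = 2233/5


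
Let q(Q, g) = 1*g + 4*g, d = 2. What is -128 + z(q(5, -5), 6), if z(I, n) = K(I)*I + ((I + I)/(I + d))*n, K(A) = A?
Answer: 11731/23 ≈ 510.04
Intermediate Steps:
q(Q, g) = 5*g (q(Q, g) = g + 4*g = 5*g)
z(I, n) = I² + 2*I*n/(2 + I) (z(I, n) = I*I + ((I + I)/(I + 2))*n = I² + ((2*I)/(2 + I))*n = I² + (2*I/(2 + I))*n = I² + 2*I*n/(2 + I))
-128 + z(q(5, -5), 6) = -128 + (5*(-5))*((5*(-5))² + 2*(5*(-5)) + 2*6)/(2 + 5*(-5)) = -128 - 25*((-25)² + 2*(-25) + 12)/(2 - 25) = -128 - 25*(625 - 50 + 12)/(-23) = -128 - 25*(-1/23)*587 = -128 + 14675/23 = 11731/23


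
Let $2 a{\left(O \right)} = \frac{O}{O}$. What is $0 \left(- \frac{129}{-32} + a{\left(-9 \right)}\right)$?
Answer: $0$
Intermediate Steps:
$a{\left(O \right)} = \frac{1}{2}$ ($a{\left(O \right)} = \frac{O \frac{1}{O}}{2} = \frac{1}{2} \cdot 1 = \frac{1}{2}$)
$0 \left(- \frac{129}{-32} + a{\left(-9 \right)}\right) = 0 \left(- \frac{129}{-32} + \frac{1}{2}\right) = 0 \left(\left(-129\right) \left(- \frac{1}{32}\right) + \frac{1}{2}\right) = 0 \left(\frac{129}{32} + \frac{1}{2}\right) = 0 \cdot \frac{145}{32} = 0$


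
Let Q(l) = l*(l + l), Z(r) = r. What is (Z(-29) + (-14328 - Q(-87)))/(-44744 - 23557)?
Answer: 29495/68301 ≈ 0.43184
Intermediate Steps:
Q(l) = 2*l² (Q(l) = l*(2*l) = 2*l²)
(Z(-29) + (-14328 - Q(-87)))/(-44744 - 23557) = (-29 + (-14328 - 2*(-87)²))/(-44744 - 23557) = (-29 + (-14328 - 2*7569))/(-68301) = (-29 + (-14328 - 1*15138))*(-1/68301) = (-29 + (-14328 - 15138))*(-1/68301) = (-29 - 29466)*(-1/68301) = -29495*(-1/68301) = 29495/68301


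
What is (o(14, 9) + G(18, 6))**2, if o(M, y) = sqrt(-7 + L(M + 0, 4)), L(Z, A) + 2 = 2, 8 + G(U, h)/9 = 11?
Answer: (27 + I*sqrt(7))**2 ≈ 722.0 + 142.87*I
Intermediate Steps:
G(U, h) = 27 (G(U, h) = -72 + 9*11 = -72 + 99 = 27)
L(Z, A) = 0 (L(Z, A) = -2 + 2 = 0)
o(M, y) = I*sqrt(7) (o(M, y) = sqrt(-7 + 0) = sqrt(-7) = I*sqrt(7))
(o(14, 9) + G(18, 6))**2 = (I*sqrt(7) + 27)**2 = (27 + I*sqrt(7))**2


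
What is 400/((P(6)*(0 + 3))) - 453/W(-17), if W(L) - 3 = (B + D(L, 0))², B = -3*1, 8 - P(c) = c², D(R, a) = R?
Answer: -49813/8463 ≈ -5.8860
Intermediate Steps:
P(c) = 8 - c²
B = -3
W(L) = 3 + (-3 + L)²
400/((P(6)*(0 + 3))) - 453/W(-17) = 400/(((8 - 1*6²)*(0 + 3))) - 453/(3 + (-3 - 17)²) = 400/(((8 - 1*36)*3)) - 453/(3 + (-20)²) = 400/(((8 - 36)*3)) - 453/(3 + 400) = 400/((-28*3)) - 453/403 = 400/(-84) - 453*1/403 = 400*(-1/84) - 453/403 = -100/21 - 453/403 = -49813/8463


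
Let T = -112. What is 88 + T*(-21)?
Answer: 2440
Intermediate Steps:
88 + T*(-21) = 88 - 112*(-21) = 88 + 2352 = 2440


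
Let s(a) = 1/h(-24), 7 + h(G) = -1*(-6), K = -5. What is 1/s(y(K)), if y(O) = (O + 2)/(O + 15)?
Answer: -1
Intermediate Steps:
h(G) = -1 (h(G) = -7 - 1*(-6) = -7 + 6 = -1)
y(O) = (2 + O)/(15 + O)
s(a) = -1 (s(a) = 1/(-1) = -1)
1/s(y(K)) = 1/(-1) = -1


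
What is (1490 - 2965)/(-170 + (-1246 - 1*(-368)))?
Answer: 1475/1048 ≈ 1.4074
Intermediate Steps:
(1490 - 2965)/(-170 + (-1246 - 1*(-368))) = -1475/(-170 + (-1246 + 368)) = -1475/(-170 - 878) = -1475/(-1048) = -1475*(-1/1048) = 1475/1048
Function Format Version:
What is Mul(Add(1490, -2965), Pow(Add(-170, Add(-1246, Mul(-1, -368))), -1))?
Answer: Rational(1475, 1048) ≈ 1.4074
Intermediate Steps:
Mul(Add(1490, -2965), Pow(Add(-170, Add(-1246, Mul(-1, -368))), -1)) = Mul(-1475, Pow(Add(-170, Add(-1246, 368)), -1)) = Mul(-1475, Pow(Add(-170, -878), -1)) = Mul(-1475, Pow(-1048, -1)) = Mul(-1475, Rational(-1, 1048)) = Rational(1475, 1048)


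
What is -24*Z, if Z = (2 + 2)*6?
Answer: -576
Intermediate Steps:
Z = 24 (Z = 4*6 = 24)
-24*Z = -24*24 = -576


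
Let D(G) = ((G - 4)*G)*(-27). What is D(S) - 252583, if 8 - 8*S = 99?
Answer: -16467523/64 ≈ -2.5731e+5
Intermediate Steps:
S = -91/8 (S = 1 - ⅛*99 = 1 - 99/8 = -91/8 ≈ -11.375)
D(G) = -27*G*(-4 + G) (D(G) = ((-4 + G)*G)*(-27) = (G*(-4 + G))*(-27) = -27*G*(-4 + G))
D(S) - 252583 = 27*(-91/8)*(4 - 1*(-91/8)) - 252583 = 27*(-91/8)*(4 + 91/8) - 252583 = 27*(-91/8)*(123/8) - 252583 = -302211/64 - 252583 = -16467523/64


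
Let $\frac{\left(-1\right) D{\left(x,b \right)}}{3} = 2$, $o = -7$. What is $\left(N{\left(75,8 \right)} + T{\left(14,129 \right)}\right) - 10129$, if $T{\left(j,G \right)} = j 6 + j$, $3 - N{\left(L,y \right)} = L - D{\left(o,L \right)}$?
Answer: $-10109$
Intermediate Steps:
$D{\left(x,b \right)} = -6$ ($D{\left(x,b \right)} = \left(-3\right) 2 = -6$)
$N{\left(L,y \right)} = -3 - L$ ($N{\left(L,y \right)} = 3 - \left(L - -6\right) = 3 - \left(L + 6\right) = 3 - \left(6 + L\right) = -3 - L$)
$T{\left(j,G \right)} = 7 j$ ($T{\left(j,G \right)} = 6 j + j = 7 j$)
$\left(N{\left(75,8 \right)} + T{\left(14,129 \right)}\right) - 10129 = \left(\left(-3 - 75\right) + 7 \cdot 14\right) - 10129 = \left(\left(-3 - 75\right) + 98\right) - 10129 = \left(-78 + 98\right) - 10129 = 20 - 10129 = -10109$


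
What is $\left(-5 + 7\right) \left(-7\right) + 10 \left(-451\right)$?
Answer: $-4524$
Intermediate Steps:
$\left(-5 + 7\right) \left(-7\right) + 10 \left(-451\right) = 2 \left(-7\right) - 4510 = -14 - 4510 = -4524$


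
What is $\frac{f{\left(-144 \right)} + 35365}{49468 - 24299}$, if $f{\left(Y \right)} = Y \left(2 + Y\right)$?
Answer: $\frac{55813}{25169} \approx 2.2175$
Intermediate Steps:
$\frac{f{\left(-144 \right)} + 35365}{49468 - 24299} = \frac{- 144 \left(2 - 144\right) + 35365}{49468 - 24299} = \frac{\left(-144\right) \left(-142\right) + 35365}{25169} = \left(20448 + 35365\right) \frac{1}{25169} = 55813 \cdot \frac{1}{25169} = \frac{55813}{25169}$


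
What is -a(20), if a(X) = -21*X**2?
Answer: 8400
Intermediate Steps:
-a(20) = -(-21)*20**2 = -(-21)*400 = -1*(-8400) = 8400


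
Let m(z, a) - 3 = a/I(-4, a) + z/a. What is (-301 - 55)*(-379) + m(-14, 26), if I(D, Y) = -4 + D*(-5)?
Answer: 14032521/104 ≈ 1.3493e+5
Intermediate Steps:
I(D, Y) = -4 - 5*D
m(z, a) = 3 + a/16 + z/a (m(z, a) = 3 + (a/(-4 - 5*(-4)) + z/a) = 3 + (a/(-4 + 20) + z/a) = 3 + (a/16 + z/a) = 3 + a/16 + z/a)
(-301 - 55)*(-379) + m(-14, 26) = (-301 - 55)*(-379) + (3 + (1/16)*26 - 14/26) = -356*(-379) + (3 + 13/8 - 14*1/26) = 134924 + (3 + 13/8 - 7/13) = 134924 + 425/104 = 14032521/104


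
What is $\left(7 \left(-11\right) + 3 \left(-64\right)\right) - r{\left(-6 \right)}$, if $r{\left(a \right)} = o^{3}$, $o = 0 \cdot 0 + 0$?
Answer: $-269$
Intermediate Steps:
$o = 0$ ($o = 0 + 0 = 0$)
$r{\left(a \right)} = 0$ ($r{\left(a \right)} = 0^{3} = 0$)
$\left(7 \left(-11\right) + 3 \left(-64\right)\right) - r{\left(-6 \right)} = \left(7 \left(-11\right) + 3 \left(-64\right)\right) - 0 = \left(-77 - 192\right) + 0 = -269 + 0 = -269$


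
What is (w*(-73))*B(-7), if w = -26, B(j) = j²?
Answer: 93002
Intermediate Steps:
(w*(-73))*B(-7) = -26*(-73)*(-7)² = 1898*49 = 93002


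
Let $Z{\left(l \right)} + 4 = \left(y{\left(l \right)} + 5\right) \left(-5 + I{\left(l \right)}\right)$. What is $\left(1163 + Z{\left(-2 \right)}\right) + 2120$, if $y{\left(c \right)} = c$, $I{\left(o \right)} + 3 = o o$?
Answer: $3267$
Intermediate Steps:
$I{\left(o \right)} = -3 + o^{2}$ ($I{\left(o \right)} = -3 + o o = -3 + o^{2}$)
$Z{\left(l \right)} = -4 + \left(-8 + l^{2}\right) \left(5 + l\right)$ ($Z{\left(l \right)} = -4 + \left(l + 5\right) \left(-5 + \left(-3 + l^{2}\right)\right) = -4 + \left(5 + l\right) \left(-8 + l^{2}\right) = -4 + \left(-8 + l^{2}\right) \left(5 + l\right)$)
$\left(1163 + Z{\left(-2 \right)}\right) + 2120 = \left(1163 + \left(-44 + \left(-2\right)^{3} - -16 + 5 \left(-2\right)^{2}\right)\right) + 2120 = \left(1163 + \left(-44 - 8 + 16 + 5 \cdot 4\right)\right) + 2120 = \left(1163 + \left(-44 - 8 + 16 + 20\right)\right) + 2120 = \left(1163 - 16\right) + 2120 = 1147 + 2120 = 3267$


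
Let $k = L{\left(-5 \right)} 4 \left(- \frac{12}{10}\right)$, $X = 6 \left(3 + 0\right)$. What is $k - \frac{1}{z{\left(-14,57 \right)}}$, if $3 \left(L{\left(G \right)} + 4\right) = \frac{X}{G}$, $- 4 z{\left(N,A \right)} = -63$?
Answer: $\frac{39212}{1575} \approx 24.897$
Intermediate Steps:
$z{\left(N,A \right)} = \frac{63}{4}$ ($z{\left(N,A \right)} = \left(- \frac{1}{4}\right) \left(-63\right) = \frac{63}{4}$)
$X = 18$ ($X = 6 \cdot 3 = 18$)
$L{\left(G \right)} = -4 + \frac{6}{G}$ ($L{\left(G \right)} = -4 + \frac{18 \frac{1}{G}}{3} = -4 + \frac{6}{G}$)
$k = \frac{624}{25}$ ($k = \left(-4 + \frac{6}{-5}\right) 4 \left(- \frac{12}{10}\right) = \left(-4 + 6 \left(- \frac{1}{5}\right)\right) 4 \left(\left(-12\right) \frac{1}{10}\right) = \left(-4 - \frac{6}{5}\right) 4 \left(- \frac{6}{5}\right) = \left(- \frac{26}{5}\right) 4 \left(- \frac{6}{5}\right) = \left(- \frac{104}{5}\right) \left(- \frac{6}{5}\right) = \frac{624}{25} \approx 24.96$)
$k - \frac{1}{z{\left(-14,57 \right)}} = \frac{624}{25} - \frac{1}{\frac{63}{4}} = \frac{624}{25} - \frac{4}{63} = \frac{39212}{1575}$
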